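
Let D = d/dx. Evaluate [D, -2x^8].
- 16 x^{7}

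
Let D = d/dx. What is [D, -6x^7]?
- 42 x^{6}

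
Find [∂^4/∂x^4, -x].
-4\frac{d^{3}}{dx^{3}}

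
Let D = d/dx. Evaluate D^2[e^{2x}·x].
4 \left(x + 1\right) e^{2 x}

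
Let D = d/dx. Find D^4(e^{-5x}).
625 e^{- 5 x}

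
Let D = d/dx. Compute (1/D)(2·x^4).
\frac{2 x^{5}}{5}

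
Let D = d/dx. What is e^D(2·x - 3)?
2 x - 1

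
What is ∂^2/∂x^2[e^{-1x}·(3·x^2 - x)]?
\left(3 x^{2} - 13 x + 8\right) e^{- x}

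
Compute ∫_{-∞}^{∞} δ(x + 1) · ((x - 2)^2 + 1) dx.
10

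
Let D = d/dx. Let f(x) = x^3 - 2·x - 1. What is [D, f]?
3 x^{2} - 2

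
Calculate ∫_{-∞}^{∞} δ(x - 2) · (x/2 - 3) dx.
-2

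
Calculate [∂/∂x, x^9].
9 x^{8}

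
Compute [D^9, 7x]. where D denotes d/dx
63D^{8}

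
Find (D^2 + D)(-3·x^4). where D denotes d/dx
12 x^{2} \left(- x - 3\right)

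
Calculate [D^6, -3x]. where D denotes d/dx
-18D^{5}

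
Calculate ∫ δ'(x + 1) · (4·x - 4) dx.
-4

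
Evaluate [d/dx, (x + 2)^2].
2 x + 4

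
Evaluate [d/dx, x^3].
3 x^{2}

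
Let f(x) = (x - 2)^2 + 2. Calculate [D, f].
2 x - 4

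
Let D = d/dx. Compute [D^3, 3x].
9D^{2}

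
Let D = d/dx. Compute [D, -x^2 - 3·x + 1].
- 2 x - 3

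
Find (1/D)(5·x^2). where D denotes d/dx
\frac{5 x^{3}}{3}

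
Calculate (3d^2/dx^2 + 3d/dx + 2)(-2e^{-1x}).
- 4 e^{- x}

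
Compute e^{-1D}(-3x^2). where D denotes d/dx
- 3 x^{2} + 6 x - 3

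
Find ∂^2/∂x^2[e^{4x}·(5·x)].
\left(80 x + 40\right) e^{4 x}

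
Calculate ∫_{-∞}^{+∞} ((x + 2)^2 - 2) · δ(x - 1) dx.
7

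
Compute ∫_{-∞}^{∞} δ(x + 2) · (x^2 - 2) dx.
2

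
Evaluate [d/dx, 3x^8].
24 x^{7}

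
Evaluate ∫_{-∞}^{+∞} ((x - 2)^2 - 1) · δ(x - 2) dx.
-1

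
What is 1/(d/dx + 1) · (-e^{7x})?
- \frac{e^{7 x}}{8}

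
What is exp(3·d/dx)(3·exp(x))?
3 e^{x + 3}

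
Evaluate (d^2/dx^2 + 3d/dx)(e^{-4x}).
4 e^{- 4 x}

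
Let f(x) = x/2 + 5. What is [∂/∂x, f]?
\frac{1}{2}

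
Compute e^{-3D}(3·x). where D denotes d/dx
3 x - 9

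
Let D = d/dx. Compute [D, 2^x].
2^{x} \log{\left(2 \right)}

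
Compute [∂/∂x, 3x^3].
9 x^{2}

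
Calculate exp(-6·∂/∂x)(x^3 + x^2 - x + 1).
x^{3} - 17 x^{2} + 95 x - 173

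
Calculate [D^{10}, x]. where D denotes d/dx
10D^{9}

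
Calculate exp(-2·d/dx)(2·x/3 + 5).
\frac{2 x}{3} + \frac{11}{3}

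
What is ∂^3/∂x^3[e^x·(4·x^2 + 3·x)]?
\left(4 x^{2} + 27 x + 33\right) e^{x}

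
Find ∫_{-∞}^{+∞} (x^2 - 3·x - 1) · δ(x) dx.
-1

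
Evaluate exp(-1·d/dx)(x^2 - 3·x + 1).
x^{2} - 5 x + 5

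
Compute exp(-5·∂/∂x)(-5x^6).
- 5 x^{6} + 150 x^{5} - 1875 x^{4} + 12500 x^{3} - 46875 x^{2} + 93750 x - 78125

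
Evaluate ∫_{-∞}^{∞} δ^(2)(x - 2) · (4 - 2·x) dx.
0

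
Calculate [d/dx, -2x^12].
- 24 x^{11}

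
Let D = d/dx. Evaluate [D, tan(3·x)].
\frac{3}{\cos^{2}{\left(3 x \right)}}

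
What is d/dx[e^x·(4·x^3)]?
4 x^{2} \left(x + 3\right) e^{x}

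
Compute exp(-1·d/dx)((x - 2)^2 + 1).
x^{2} - 6 x + 10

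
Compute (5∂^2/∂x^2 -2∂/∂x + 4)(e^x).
7 e^{x}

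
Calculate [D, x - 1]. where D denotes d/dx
1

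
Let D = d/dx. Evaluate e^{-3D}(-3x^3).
- 3 x^{3} + 27 x^{2} - 81 x + 81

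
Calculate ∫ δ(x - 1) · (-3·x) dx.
-3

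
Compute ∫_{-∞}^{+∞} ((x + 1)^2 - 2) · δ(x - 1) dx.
2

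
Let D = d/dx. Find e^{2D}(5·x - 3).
5 x + 7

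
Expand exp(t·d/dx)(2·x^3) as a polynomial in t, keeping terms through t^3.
2 t^{3} + 6 t^{2} x + 6 t x^{2} + 2 x^{3}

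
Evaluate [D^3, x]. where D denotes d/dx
3D^{2}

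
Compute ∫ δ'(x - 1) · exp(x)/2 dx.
- \frac{e}{2}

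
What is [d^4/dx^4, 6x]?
24\frac{d^{3}}{dx^{3}}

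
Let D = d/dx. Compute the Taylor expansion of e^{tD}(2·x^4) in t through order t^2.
2 x^{2} \left(6 t^{2} + 4 t x + x^{2}\right)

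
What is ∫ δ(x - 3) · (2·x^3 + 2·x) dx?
60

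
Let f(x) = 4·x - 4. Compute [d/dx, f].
4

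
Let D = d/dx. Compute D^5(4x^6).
2880 x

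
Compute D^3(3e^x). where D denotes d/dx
3 e^{x}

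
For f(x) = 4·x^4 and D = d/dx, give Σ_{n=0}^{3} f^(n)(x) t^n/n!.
4 x \left(4 t^{3} + 6 t^{2} x + 4 t x^{2} + x^{3}\right)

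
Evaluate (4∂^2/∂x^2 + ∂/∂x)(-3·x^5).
15 x^{3} \left(- x - 16\right)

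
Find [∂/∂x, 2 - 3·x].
-3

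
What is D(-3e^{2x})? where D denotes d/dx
- 6 e^{2 x}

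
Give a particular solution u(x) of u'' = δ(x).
\frac{|x|}{2}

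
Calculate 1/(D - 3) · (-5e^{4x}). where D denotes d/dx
- 5 e^{4 x}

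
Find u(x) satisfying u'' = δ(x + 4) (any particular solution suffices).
\frac{|x + 4|}{2}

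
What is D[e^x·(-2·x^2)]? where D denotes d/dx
2 x \left(- x - 2\right) e^{x}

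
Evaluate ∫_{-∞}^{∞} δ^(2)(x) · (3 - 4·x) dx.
0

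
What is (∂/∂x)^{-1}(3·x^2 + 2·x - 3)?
x^{3} + x^{2} - 3 x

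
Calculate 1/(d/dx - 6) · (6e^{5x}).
- 6 e^{5 x}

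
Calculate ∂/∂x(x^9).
9 x^{8}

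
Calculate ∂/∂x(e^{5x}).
5 e^{5 x}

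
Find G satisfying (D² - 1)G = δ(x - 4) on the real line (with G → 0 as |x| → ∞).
-\frac{e^{-|x - 4|}}{2}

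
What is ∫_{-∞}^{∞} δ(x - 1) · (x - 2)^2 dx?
1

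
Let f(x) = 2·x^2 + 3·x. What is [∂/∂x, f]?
4 x + 3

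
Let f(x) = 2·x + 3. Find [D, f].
2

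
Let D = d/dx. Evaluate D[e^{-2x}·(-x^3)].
x^{2} \left(2 x - 3\right) e^{- 2 x}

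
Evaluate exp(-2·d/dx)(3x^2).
3 x^{2} - 12 x + 12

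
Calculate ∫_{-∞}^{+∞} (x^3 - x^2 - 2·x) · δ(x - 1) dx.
-2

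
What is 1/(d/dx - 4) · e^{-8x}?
- \frac{e^{- 8 x}}{12}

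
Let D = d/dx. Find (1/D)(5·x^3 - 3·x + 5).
\frac{5 x^{4}}{4} - \frac{3 x^{2}}{2} + 5 x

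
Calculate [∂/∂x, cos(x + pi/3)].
- \sin{\left(x + \frac{\pi}{3} \right)}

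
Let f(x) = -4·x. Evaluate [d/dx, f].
-4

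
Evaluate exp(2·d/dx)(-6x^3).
- 6 x^{3} - 36 x^{2} - 72 x - 48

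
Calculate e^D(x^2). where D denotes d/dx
x^{2} + 2 x + 1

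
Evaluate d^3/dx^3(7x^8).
2352 x^{5}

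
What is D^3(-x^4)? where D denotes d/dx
- 24 x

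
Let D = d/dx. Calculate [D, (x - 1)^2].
2 x - 2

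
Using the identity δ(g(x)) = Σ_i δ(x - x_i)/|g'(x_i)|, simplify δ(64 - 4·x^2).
\frac{\delta(x - 4) + \delta(x + 4)}{32}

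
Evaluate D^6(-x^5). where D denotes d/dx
0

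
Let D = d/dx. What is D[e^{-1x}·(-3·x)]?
3 \left(x - 1\right) e^{- x}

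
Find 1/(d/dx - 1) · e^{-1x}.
- \frac{e^{- x}}{2}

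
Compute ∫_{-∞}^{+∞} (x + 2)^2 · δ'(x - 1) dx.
-6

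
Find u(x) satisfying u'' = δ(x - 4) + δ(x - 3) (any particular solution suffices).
\frac{|x - 4|}{2} + \frac{|x - 3|}{2}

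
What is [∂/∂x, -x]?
-1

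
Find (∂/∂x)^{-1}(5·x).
\frac{5 x^{2}}{2}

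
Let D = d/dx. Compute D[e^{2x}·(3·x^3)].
x^{2} \left(6 x + 9\right) e^{2 x}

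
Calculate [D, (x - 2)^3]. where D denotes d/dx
3 \left(x - 2\right)^{2}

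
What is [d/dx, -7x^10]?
- 70 x^{9}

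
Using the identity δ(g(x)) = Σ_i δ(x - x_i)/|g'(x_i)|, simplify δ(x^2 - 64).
\frac{\delta(x - 8) + \delta(x + 8)}{16}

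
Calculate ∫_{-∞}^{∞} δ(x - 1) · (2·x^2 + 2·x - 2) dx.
2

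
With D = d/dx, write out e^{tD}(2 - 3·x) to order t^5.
- 3 t - 3 x + 2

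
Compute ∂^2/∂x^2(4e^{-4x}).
64 e^{- 4 x}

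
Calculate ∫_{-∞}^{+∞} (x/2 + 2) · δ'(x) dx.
- \frac{1}{2}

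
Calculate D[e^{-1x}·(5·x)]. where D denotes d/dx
5 \left(1 - x\right) e^{- x}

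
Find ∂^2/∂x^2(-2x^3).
- 12 x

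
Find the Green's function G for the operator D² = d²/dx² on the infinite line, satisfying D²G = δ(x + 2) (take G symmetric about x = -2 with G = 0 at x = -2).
\frac{|x + 2|}{2}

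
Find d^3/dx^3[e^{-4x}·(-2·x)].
32 \left(4 x - 3\right) e^{- 4 x}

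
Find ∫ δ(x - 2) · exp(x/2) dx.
e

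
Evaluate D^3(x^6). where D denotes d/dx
120 x^{3}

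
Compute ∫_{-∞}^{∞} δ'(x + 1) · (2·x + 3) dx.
-2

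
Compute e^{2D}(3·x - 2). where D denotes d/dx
3 x + 4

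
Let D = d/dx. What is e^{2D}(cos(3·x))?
\cos{\left(3 x + 6 \right)}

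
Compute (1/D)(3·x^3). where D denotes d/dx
\frac{3 x^{4}}{4}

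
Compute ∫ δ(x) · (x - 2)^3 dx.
-8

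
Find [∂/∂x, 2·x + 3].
2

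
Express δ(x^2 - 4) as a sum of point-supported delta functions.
\frac{\delta(x - 2) + \delta(x + 2)}{4}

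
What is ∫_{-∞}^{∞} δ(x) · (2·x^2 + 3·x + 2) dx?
2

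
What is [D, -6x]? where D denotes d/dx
-6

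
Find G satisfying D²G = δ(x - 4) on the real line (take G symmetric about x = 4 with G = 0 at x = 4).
\frac{|x - 4|}{2}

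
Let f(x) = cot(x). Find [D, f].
- \frac{1}{\sin^{2}{\left(x \right)}}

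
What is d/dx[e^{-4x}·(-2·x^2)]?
4 x \left(2 x - 1\right) e^{- 4 x}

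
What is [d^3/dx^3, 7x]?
21\frac{d^{2}}{dx^{2}}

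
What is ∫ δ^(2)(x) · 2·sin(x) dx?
0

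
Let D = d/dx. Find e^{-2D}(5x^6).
5 x^{6} - 60 x^{5} + 300 x^{4} - 800 x^{3} + 1200 x^{2} - 960 x + 320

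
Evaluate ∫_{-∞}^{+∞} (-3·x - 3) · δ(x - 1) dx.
-6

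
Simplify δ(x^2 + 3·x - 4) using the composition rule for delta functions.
\frac{\delta(x + 4) + \delta(x - 1)}{5}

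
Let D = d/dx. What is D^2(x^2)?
2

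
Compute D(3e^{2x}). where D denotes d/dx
6 e^{2 x}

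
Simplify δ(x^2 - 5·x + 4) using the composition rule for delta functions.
\frac{\delta(x - 4) + \delta(x - 1)}{3}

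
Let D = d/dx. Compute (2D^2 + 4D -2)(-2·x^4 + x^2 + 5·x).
4 x^{4} - 32 x^{3} - 50 x^{2} - 2 x + 24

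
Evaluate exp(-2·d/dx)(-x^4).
- x^{4} + 8 x^{3} - 24 x^{2} + 32 x - 16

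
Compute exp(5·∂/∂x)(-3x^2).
- 3 x^{2} - 30 x - 75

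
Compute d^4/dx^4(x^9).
3024 x^{5}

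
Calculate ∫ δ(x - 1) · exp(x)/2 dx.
\frac{e}{2}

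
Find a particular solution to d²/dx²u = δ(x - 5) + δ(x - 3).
\frac{|x - 5|}{2} + \frac{|x - 3|}{2}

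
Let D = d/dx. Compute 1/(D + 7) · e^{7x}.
\frac{e^{7 x}}{14}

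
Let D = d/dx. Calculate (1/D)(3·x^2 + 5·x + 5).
x^{3} + \frac{5 x^{2}}{2} + 5 x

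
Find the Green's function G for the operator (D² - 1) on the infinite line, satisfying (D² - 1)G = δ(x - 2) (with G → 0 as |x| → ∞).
-\frac{e^{-|x - 2|}}{2}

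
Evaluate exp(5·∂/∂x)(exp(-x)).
e^{- x - 5}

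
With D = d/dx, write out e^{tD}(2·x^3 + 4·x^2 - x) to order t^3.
2 t^{3} + t^{2} \left(6 x + 4\right) + t \left(6 x^{2} + 8 x - 1\right) + 2 x^{3} + 4 x^{2} - x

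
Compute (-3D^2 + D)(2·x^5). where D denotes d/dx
10 x^{3} \left(x - 12\right)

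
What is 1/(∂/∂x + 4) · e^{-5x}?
- e^{- 5 x}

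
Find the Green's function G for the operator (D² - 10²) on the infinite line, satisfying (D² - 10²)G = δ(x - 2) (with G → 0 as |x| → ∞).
-\frac{e^{-10|x - 2|}}{20}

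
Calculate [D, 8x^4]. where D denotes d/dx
32 x^{3}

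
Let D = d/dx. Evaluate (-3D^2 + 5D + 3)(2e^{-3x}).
- 78 e^{- 3 x}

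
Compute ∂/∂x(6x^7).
42 x^{6}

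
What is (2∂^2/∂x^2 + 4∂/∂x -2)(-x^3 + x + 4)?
2 x^{3} - 12 x^{2} - 14 x - 4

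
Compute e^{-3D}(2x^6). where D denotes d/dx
2 x^{6} - 36 x^{5} + 270 x^{4} - 1080 x^{3} + 2430 x^{2} - 2916 x + 1458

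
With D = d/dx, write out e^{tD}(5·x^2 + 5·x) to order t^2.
5 t^{2} + 5 t \left(2 x + 1\right) + 5 x^{2} + 5 x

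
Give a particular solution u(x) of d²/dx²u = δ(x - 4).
\frac{|x - 4|}{2}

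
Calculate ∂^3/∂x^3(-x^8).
- 336 x^{5}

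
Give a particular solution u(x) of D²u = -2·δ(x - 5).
-|x - 5|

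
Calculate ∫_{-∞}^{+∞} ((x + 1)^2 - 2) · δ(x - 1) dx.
2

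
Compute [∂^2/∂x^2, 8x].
16\frac{d}{dx}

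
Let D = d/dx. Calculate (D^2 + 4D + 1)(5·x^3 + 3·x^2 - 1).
5 x^{3} + 63 x^{2} + 54 x + 5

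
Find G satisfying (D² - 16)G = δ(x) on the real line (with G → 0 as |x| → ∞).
-\frac{e^{-4|x|}}{8}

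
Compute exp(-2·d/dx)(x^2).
x^{2} - 4 x + 4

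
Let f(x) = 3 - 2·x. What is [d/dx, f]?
-2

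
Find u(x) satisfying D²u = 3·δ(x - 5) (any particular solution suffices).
\frac{3|x - 5|}{2}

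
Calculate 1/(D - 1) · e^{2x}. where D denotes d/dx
e^{2 x}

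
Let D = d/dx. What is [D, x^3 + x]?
3 x^{2} + 1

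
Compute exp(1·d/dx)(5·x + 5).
5 x + 10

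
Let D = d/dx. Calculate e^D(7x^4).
7 x^{4} + 28 x^{3} + 42 x^{2} + 28 x + 7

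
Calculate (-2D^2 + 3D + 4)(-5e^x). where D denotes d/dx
- 25 e^{x}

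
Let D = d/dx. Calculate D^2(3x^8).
168 x^{6}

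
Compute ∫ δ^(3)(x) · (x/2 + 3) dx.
0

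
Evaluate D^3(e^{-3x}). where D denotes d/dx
- 27 e^{- 3 x}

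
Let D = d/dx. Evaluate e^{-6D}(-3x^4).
- 3 x^{4} + 72 x^{3} - 648 x^{2} + 2592 x - 3888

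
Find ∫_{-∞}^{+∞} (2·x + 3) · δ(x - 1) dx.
5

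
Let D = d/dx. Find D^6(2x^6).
1440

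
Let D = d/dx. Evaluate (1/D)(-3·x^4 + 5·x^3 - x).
- \frac{3 x^{5}}{5} + \frac{5 x^{4}}{4} - \frac{x^{2}}{2}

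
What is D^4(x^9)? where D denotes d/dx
3024 x^{5}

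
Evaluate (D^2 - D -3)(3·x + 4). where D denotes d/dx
- 9 x - 15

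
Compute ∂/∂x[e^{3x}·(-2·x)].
\left(- 6 x - 2\right) e^{3 x}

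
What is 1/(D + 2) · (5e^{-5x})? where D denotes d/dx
- \frac{5 e^{- 5 x}}{3}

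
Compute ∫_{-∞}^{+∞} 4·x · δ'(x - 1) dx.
-4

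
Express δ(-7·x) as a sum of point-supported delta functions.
\frac{\delta(x)}{7}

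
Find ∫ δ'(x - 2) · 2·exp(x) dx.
- 2 e^{2}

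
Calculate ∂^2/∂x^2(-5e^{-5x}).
- 125 e^{- 5 x}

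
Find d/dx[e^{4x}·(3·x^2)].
6 x \left(2 x + 1\right) e^{4 x}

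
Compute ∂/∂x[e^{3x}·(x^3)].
3 x^{2} \left(x + 1\right) e^{3 x}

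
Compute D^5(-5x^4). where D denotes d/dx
0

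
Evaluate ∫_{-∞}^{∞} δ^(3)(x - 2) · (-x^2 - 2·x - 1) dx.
0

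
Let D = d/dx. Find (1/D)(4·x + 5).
2 x^{2} + 5 x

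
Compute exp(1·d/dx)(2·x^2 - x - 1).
x \left(2 x + 3\right)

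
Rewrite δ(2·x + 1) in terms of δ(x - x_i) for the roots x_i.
\frac{\delta(x + 1/2)}{2}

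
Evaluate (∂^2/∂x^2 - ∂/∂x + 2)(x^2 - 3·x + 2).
2 x^{2} - 8 x + 9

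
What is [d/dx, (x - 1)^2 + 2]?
2 x - 2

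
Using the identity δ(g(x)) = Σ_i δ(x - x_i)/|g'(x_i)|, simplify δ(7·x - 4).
\frac{\delta(x - 4/7)}{7}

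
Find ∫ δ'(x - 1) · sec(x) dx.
- \tan{\left(1 \right)} \sec{\left(1 \right)}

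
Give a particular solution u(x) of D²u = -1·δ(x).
-\frac{|x|}{2}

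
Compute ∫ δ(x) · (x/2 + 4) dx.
4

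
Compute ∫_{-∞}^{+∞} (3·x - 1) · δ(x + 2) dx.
-7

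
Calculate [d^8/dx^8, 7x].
56\frac{d^{7}}{dx^{7}}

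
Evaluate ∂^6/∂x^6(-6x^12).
- 3991680 x^{6}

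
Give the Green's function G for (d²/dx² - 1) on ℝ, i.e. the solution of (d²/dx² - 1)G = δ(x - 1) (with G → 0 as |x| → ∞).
-\frac{e^{-|x - 1|}}{2}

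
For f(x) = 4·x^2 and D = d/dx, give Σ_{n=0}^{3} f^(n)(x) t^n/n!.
4 t^{2} + 8 t x + 4 x^{2}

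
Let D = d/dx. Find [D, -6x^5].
- 30 x^{4}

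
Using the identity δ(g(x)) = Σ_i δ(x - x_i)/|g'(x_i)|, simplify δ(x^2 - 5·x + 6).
\frac{\delta(x - 2) + \delta(x - 3)}{1}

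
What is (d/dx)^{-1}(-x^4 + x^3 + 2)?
- \frac{x^{5}}{5} + \frac{x^{4}}{4} + 2 x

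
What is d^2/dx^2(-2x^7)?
- 84 x^{5}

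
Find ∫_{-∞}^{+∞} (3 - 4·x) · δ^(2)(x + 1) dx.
0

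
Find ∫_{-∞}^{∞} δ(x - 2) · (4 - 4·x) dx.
-4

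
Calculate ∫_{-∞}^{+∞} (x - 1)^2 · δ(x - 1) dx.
0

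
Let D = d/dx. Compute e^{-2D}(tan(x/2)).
\tan{\left(\frac{x}{2} - 1 \right)}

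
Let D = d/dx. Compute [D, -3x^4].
- 12 x^{3}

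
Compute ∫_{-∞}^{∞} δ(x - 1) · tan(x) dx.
\tan{\left(1 \right)}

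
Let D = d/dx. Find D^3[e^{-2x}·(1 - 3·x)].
4 \left(6 x - 11\right) e^{- 2 x}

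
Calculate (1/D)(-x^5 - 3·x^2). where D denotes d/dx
- \frac{x^{6}}{6} - x^{3}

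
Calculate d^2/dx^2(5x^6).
150 x^{4}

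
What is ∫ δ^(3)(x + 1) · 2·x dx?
0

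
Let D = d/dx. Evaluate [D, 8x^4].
32 x^{3}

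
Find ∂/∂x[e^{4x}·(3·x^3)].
x^{2} \left(12 x + 9\right) e^{4 x}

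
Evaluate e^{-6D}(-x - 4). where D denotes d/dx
2 - x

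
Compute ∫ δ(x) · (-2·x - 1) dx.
-1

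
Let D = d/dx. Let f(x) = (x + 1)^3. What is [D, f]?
3 \left(x + 1\right)^{2}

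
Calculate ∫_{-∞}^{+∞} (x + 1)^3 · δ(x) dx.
1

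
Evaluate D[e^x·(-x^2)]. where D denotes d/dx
x \left(- x - 2\right) e^{x}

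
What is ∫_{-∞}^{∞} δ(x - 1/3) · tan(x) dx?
\tan{\left(\frac{1}{3} \right)}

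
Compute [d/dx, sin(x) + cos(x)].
- \sin{\left(x \right)} + \cos{\left(x \right)}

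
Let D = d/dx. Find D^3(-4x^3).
-24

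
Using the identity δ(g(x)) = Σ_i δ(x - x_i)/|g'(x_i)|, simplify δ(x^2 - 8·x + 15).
\frac{\delta(x - 3) + \delta(x - 5)}{2}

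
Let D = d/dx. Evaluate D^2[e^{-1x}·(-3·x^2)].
3 \left(- x^{2} + 4 x - 2\right) e^{- x}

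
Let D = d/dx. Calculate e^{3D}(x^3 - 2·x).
x^{3} + 9 x^{2} + 25 x + 21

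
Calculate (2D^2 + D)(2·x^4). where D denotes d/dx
8 x^{2} \left(x + 6\right)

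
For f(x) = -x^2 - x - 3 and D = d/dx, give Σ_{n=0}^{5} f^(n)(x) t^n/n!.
- t^{2} - t \left(2 x + 1\right) - x^{2} - x - 3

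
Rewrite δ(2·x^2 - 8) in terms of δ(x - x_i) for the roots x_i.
\frac{\delta(x - 2) + \delta(x + 2)}{8}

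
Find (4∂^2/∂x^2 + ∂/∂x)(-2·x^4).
8 x^{2} \left(- x - 12\right)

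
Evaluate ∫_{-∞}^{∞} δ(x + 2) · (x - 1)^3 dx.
-27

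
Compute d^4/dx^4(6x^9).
18144 x^{5}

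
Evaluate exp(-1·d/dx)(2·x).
2 x - 2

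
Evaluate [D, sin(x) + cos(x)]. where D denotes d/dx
- \sin{\left(x \right)} + \cos{\left(x \right)}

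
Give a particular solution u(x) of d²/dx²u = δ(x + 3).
\frac{|x + 3|}{2}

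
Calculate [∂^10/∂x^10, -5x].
-50\frac{d^{9}}{dx^{9}}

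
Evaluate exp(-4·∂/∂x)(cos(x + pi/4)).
\cos{\left(x - 4 + \frac{\pi}{4} \right)}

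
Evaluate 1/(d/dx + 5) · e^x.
\frac{e^{x}}{6}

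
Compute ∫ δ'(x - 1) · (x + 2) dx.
-1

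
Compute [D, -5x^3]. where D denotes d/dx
- 15 x^{2}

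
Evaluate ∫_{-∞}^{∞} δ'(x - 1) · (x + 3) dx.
-1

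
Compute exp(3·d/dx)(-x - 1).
- x - 4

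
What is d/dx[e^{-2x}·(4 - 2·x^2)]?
4 \left(x^{2} - x - 2\right) e^{- 2 x}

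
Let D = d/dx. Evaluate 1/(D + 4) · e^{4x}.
\frac{e^{4 x}}{8}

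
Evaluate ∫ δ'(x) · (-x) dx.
1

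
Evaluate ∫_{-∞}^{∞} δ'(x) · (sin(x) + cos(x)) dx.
-1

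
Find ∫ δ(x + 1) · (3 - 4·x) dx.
7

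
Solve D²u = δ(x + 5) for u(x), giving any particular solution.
\frac{|x + 5|}{2}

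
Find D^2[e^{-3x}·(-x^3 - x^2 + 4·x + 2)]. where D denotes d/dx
\left(- 9 x^{3} + 9 x^{2} + 42 x - 8\right) e^{- 3 x}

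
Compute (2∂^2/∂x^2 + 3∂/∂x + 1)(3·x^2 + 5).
3 x^{2} + 18 x + 17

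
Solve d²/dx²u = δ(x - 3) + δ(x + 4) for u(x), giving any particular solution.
\frac{|x - 3|}{2} + \frac{|x + 4|}{2}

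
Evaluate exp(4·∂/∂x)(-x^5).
- x^{5} - 20 x^{4} - 160 x^{3} - 640 x^{2} - 1280 x - 1024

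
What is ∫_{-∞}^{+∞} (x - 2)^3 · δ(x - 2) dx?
0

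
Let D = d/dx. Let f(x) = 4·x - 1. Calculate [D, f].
4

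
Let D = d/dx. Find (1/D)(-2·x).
- x^{2}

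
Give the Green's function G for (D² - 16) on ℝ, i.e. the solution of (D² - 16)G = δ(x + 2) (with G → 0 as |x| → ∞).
-\frac{e^{-4|x + 2|}}{8}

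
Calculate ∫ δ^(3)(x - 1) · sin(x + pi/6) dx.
\cos{\left(\frac{\pi}{6} + 1 \right)}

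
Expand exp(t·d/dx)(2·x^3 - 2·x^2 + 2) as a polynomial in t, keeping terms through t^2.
2 t^{2} \left(3 x - 1\right) + 2 t x \left(3 x - 2\right) + 2 x^{3} - 2 x^{2} + 2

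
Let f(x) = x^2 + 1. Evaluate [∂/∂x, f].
2 x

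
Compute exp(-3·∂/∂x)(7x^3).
7 x^{3} - 63 x^{2} + 189 x - 189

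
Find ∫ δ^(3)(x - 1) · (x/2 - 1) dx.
0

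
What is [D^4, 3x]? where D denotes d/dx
12D^{3}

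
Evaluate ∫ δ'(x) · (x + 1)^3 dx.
-3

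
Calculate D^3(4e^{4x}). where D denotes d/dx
256 e^{4 x}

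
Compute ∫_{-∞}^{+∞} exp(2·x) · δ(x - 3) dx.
e^{6}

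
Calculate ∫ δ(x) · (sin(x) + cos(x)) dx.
1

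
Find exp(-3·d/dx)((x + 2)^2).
x^{2} - 2 x + 1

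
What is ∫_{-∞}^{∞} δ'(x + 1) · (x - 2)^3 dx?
-27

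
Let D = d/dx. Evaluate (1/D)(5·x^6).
\frac{5 x^{7}}{7}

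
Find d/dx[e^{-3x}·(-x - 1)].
\left(3 x + 2\right) e^{- 3 x}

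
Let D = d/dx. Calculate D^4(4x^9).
12096 x^{5}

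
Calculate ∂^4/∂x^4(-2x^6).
- 720 x^{2}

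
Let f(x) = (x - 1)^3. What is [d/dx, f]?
3 \left(x - 1\right)^{2}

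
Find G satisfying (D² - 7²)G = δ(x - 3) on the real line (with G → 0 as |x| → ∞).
-\frac{e^{-7|x - 3|}}{14}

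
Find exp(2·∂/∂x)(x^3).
x^{3} + 6 x^{2} + 12 x + 8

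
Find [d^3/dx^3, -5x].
-15\frac{d^{2}}{dx^{2}}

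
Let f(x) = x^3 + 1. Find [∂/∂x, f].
3 x^{2}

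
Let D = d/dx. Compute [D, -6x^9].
- 54 x^{8}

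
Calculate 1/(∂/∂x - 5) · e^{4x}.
- e^{4 x}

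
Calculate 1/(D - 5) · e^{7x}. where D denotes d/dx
\frac{e^{7 x}}{2}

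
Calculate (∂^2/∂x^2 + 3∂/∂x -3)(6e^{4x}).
150 e^{4 x}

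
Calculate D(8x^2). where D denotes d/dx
16 x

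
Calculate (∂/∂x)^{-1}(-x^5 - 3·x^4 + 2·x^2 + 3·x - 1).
- \frac{x^{6}}{6} - \frac{3 x^{5}}{5} + \frac{2 x^{3}}{3} + \frac{3 x^{2}}{2} - x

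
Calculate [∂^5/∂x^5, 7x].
35\frac{d^{4}}{dx^{4}}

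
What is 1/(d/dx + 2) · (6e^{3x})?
\frac{6 e^{3 x}}{5}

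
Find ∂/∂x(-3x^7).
- 21 x^{6}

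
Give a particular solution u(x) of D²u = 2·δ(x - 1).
|x - 1|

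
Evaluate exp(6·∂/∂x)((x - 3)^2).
x^{2} + 6 x + 9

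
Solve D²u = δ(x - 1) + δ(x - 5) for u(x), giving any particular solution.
\frac{|x - 1|}{2} + \frac{|x - 5|}{2}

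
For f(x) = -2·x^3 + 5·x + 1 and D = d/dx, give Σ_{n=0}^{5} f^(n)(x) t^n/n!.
- 2 t^{3} - 6 t^{2} x - t \left(6 x^{2} - 5\right) - 2 x^{3} + 5 x + 1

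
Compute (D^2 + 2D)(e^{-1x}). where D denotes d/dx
- e^{- x}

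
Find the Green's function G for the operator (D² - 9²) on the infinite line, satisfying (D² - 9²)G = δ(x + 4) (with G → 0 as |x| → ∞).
-\frac{e^{-9|x + 4|}}{18}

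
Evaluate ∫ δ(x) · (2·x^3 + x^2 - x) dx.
0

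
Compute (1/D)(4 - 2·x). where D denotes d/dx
- x^{2} + 4 x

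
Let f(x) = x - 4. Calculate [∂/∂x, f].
1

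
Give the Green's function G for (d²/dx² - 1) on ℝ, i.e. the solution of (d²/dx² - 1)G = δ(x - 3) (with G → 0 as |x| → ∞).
-\frac{e^{-|x - 3|}}{2}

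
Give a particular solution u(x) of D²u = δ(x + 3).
\frac{|x + 3|}{2}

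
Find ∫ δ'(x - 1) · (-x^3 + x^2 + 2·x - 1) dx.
-1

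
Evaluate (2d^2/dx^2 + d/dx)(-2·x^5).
10 x^{3} \left(- x - 8\right)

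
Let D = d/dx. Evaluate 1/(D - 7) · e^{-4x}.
- \frac{e^{- 4 x}}{11}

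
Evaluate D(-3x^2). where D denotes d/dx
- 6 x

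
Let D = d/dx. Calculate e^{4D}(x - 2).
x + 2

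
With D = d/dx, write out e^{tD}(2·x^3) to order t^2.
2 x \left(3 t^{2} + 3 t x + x^{2}\right)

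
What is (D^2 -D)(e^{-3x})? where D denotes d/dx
12 e^{- 3 x}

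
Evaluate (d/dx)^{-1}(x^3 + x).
\frac{x^{4}}{4} + \frac{x^{2}}{2}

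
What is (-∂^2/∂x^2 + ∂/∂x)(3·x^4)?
12 x^{2} \left(x - 3\right)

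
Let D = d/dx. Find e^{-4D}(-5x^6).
- 5 x^{6} + 120 x^{5} - 1200 x^{4} + 6400 x^{3} - 19200 x^{2} + 30720 x - 20480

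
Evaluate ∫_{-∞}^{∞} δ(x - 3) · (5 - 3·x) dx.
-4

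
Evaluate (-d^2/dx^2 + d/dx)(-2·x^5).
10 x^{3} \left(4 - x\right)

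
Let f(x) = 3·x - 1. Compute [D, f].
3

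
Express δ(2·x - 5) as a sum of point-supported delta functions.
\frac{\delta(x - 5/2)}{2}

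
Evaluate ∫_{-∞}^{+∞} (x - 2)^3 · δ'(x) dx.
-12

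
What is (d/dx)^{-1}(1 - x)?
- \frac{x^{2}}{2} + x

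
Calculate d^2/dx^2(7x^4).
84 x^{2}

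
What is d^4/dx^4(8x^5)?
960 x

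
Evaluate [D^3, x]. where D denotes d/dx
3D^{2}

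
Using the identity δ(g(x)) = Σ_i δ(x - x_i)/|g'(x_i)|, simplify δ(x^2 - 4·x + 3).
\frac{\delta(x - 3) + \delta(x - 1)}{2}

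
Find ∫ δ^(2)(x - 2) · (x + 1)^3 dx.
18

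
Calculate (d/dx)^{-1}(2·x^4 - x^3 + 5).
\frac{2 x^{5}}{5} - \frac{x^{4}}{4} + 5 x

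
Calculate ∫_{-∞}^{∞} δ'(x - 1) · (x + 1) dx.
-1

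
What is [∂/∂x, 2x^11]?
22 x^{10}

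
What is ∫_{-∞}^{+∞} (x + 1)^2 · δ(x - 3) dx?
16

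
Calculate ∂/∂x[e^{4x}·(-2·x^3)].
x^{2} \left(- 8 x - 6\right) e^{4 x}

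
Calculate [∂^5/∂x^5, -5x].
-25\frac{d^{4}}{dx^{4}}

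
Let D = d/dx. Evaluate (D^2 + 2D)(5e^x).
15 e^{x}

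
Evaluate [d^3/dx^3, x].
3\frac{d^{2}}{dx^{2}}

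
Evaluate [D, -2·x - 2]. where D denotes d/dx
-2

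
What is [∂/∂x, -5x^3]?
- 15 x^{2}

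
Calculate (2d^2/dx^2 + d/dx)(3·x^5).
15 x^{3} \left(x + 8\right)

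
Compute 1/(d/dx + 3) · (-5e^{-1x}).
- \frac{5 e^{- x}}{2}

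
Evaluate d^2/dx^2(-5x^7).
- 210 x^{5}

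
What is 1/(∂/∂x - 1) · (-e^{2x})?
- e^{2 x}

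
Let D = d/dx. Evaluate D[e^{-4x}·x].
\left(1 - 4 x\right) e^{- 4 x}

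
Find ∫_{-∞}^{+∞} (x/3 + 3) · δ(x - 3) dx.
4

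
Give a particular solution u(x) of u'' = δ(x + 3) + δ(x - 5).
\frac{|x + 3|}{2} + \frac{|x - 5|}{2}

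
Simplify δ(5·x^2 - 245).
\frac{\delta(x - 7) + \delta(x + 7)}{70}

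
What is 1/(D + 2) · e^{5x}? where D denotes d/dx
\frac{e^{5 x}}{7}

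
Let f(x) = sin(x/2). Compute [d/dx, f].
\frac{\cos{\left(\frac{x}{2} \right)}}{2}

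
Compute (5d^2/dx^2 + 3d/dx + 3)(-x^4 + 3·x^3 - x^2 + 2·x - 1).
- 3 x^{4} - 3 x^{3} - 36 x^{2} + 90 x - 7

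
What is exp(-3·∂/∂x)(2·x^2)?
2 x^{2} - 12 x + 18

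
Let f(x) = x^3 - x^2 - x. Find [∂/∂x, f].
3 x^{2} - 2 x - 1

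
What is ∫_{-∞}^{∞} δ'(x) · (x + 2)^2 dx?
-4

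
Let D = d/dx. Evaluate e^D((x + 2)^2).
x^{2} + 6 x + 9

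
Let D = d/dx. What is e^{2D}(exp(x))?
e^{x + 2}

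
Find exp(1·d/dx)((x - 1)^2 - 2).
x^{2} - 2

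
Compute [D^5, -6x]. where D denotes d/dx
-30D^{4}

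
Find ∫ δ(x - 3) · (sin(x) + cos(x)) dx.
\cos{\left(3 \right)} + \sin{\left(3 \right)}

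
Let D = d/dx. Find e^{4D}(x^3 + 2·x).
x^{3} + 12 x^{2} + 50 x + 72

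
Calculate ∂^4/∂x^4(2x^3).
0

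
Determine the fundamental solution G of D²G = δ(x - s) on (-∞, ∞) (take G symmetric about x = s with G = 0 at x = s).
\frac{|x - s|}{2}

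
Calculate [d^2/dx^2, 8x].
16\frac{d}{dx}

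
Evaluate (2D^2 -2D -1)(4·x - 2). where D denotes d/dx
- 4 x - 6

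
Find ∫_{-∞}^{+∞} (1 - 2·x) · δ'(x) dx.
2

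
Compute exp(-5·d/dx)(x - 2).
x - 7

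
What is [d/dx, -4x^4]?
- 16 x^{3}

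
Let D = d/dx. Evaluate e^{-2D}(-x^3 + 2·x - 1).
- x^{3} + 6 x^{2} - 10 x + 3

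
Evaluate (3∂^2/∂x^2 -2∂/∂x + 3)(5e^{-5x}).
440 e^{- 5 x}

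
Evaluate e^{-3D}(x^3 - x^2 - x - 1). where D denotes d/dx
x^{3} - 10 x^{2} + 32 x - 34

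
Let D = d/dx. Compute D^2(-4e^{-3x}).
- 36 e^{- 3 x}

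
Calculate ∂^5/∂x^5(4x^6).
2880 x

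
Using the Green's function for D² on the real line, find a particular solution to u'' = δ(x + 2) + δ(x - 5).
\frac{|x + 2|}{2} + \frac{|x - 5|}{2}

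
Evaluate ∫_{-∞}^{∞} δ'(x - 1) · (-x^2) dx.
2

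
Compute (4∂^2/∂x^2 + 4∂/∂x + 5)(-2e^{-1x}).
- 10 e^{- x}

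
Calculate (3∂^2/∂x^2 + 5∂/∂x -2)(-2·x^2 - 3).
4 x^{2} - 20 x - 6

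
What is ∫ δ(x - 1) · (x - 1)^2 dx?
0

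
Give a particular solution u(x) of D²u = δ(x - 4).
\frac{|x - 4|}{2}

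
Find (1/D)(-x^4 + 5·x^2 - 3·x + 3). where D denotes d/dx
- \frac{x^{5}}{5} + \frac{5 x^{3}}{3} - \frac{3 x^{2}}{2} + 3 x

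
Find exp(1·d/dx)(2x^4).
2 x^{4} + 8 x^{3} + 12 x^{2} + 8 x + 2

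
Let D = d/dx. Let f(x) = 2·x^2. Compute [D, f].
4 x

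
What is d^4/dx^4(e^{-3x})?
81 e^{- 3 x}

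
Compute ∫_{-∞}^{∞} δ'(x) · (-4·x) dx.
4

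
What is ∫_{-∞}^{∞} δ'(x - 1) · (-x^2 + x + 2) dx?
1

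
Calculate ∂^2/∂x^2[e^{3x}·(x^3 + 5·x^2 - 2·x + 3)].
\left(9 x^{3} + 63 x^{2} + 48 x + 25\right) e^{3 x}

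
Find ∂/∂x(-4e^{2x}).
- 8 e^{2 x}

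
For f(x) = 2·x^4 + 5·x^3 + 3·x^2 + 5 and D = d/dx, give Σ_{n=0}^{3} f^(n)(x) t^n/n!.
t^{3} \left(8 x + 5\right) + t^{2} \left(12 x^{2} + 15 x + 3\right) + t x \left(8 x^{2} + 15 x + 6\right) + 2 x^{4} + 5 x^{3} + 3 x^{2} + 5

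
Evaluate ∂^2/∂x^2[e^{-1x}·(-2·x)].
2 \left(2 - x\right) e^{- x}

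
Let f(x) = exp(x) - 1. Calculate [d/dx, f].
e^{x}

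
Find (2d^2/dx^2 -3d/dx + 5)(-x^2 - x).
- 5 x^{2} + x - 1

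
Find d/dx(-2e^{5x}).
- 10 e^{5 x}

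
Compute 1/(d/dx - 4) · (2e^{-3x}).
- \frac{2 e^{- 3 x}}{7}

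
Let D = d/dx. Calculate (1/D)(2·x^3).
\frac{x^{4}}{2}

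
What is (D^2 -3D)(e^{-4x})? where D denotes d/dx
28 e^{- 4 x}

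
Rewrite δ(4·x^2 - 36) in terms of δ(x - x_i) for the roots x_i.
\frac{\delta(x - 3) + \delta(x + 3)}{24}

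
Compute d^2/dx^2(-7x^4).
- 84 x^{2}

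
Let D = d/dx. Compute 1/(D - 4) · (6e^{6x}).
3 e^{6 x}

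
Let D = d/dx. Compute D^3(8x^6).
960 x^{3}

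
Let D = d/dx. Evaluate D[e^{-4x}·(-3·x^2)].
6 x \left(2 x - 1\right) e^{- 4 x}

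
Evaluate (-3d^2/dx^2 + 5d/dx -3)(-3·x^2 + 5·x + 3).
9 x^{2} - 45 x + 34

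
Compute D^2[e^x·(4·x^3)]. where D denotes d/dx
4 x \left(x^{2} + 6 x + 6\right) e^{x}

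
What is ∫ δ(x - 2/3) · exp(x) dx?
e^{\frac{2}{3}}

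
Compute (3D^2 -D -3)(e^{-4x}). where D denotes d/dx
49 e^{- 4 x}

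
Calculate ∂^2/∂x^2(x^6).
30 x^{4}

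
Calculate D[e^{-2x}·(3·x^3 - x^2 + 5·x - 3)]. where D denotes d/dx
\left(- 6 x^{3} + 11 x^{2} - 12 x + 11\right) e^{- 2 x}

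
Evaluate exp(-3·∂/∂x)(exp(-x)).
e^{3 - x}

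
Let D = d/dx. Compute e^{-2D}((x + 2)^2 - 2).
x^{2} - 2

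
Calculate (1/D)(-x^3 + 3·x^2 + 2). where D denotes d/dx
- \frac{x^{4}}{4} + x^{3} + 2 x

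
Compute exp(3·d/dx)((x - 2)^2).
x^{2} + 2 x + 1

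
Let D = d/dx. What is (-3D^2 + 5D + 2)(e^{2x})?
0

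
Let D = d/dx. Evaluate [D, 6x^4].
24 x^{3}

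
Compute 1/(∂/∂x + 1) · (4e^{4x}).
\frac{4 e^{4 x}}{5}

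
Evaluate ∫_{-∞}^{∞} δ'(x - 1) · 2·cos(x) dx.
2 \sin{\left(1 \right)}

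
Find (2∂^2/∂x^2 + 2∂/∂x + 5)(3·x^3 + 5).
15 x^{3} + 18 x^{2} + 36 x + 25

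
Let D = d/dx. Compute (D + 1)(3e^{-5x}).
- 12 e^{- 5 x}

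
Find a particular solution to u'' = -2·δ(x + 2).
-|x + 2|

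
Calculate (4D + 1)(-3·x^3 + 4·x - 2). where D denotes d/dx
- 3 x^{3} - 36 x^{2} + 4 x + 14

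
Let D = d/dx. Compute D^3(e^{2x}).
8 e^{2 x}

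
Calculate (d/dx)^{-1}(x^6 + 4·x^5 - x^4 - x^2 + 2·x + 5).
\frac{x^{7}}{7} + \frac{2 x^{6}}{3} - \frac{x^{5}}{5} - \frac{x^{3}}{3} + x^{2} + 5 x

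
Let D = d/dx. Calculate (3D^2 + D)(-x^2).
- 2 x - 6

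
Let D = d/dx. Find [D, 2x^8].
16 x^{7}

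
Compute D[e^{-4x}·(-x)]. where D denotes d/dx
\left(4 x - 1\right) e^{- 4 x}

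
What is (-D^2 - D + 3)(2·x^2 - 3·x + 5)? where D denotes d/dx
6 x^{2} - 13 x + 14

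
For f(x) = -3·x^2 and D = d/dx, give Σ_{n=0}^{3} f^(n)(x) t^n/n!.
- 3 t^{2} - 6 t x - 3 x^{2}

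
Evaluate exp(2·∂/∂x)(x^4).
x^{4} + 8 x^{3} + 24 x^{2} + 32 x + 16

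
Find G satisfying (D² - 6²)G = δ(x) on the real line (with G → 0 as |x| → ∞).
-\frac{e^{-6|x|}}{12}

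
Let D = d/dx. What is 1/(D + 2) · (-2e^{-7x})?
\frac{2 e^{- 7 x}}{5}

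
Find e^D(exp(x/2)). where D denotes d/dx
e^{\frac{x}{2} + \frac{1}{2}}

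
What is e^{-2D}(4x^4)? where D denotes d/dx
4 x^{4} - 32 x^{3} + 96 x^{2} - 128 x + 64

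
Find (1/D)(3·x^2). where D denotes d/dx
x^{3}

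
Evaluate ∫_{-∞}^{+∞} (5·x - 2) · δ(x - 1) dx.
3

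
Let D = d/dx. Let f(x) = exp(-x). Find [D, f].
- e^{- x}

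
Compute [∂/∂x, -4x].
-4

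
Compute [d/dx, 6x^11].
66 x^{10}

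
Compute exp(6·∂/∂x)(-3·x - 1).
- 3 x - 19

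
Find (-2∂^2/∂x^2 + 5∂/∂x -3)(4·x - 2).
26 - 12 x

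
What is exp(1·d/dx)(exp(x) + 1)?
e^{x + 1} + 1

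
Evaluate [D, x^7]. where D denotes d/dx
7 x^{6}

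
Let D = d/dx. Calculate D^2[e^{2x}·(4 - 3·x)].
\left(4 - 12 x\right) e^{2 x}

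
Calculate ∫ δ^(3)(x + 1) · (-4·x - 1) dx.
0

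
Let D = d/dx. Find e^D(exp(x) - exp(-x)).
2 \sinh{\left(x + 1 \right)}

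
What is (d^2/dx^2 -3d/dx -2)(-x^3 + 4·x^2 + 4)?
x \left(2 x^{2} + x - 30\right)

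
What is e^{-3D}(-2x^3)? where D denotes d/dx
- 2 x^{3} + 18 x^{2} - 54 x + 54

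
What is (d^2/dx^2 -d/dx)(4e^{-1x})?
8 e^{- x}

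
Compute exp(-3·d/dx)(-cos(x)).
- \cos{\left(x - 3 \right)}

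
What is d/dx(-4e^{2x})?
- 8 e^{2 x}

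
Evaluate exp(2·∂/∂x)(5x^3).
5 x^{3} + 30 x^{2} + 60 x + 40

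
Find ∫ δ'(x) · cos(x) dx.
0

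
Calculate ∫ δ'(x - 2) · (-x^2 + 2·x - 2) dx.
2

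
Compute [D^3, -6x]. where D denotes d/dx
-18D^{2}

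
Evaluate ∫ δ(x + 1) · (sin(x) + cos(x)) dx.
- \sin{\left(1 \right)} + \cos{\left(1 \right)}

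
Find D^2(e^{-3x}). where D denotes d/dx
9 e^{- 3 x}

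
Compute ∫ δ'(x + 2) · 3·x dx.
-3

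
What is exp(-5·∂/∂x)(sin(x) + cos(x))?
\sqrt{2} \cos{\left(- x + \frac{\pi}{4} + 5 \right)}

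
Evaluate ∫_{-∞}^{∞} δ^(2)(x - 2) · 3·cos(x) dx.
- 3 \cos{\left(2 \right)}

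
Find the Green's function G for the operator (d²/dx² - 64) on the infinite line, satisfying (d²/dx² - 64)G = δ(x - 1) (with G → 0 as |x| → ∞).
-\frac{e^{-8|x - 1|}}{16}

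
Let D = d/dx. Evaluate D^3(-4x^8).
- 1344 x^{5}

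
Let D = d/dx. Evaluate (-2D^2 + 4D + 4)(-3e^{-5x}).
198 e^{- 5 x}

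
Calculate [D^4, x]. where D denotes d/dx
4D^{3}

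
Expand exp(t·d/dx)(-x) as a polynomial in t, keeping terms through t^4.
- t - x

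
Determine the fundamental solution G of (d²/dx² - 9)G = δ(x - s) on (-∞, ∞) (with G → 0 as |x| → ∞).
-\frac{e^{-3|x-s|}}{6}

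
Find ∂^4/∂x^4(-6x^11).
- 47520 x^{7}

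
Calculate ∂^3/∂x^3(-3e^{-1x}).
3 e^{- x}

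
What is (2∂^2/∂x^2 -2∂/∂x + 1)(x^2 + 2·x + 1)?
x^{2} - 2 x + 1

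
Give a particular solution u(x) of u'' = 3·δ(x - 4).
\frac{3|x - 4|}{2}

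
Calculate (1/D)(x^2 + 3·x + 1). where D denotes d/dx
\frac{x^{3}}{3} + \frac{3 x^{2}}{2} + x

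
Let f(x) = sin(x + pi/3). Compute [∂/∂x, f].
\cos{\left(x + \frac{\pi}{3} \right)}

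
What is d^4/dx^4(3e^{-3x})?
243 e^{- 3 x}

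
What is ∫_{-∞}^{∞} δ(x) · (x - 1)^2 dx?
1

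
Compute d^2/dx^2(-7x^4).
- 84 x^{2}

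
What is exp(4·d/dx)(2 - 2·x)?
- 2 x - 6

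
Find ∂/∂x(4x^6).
24 x^{5}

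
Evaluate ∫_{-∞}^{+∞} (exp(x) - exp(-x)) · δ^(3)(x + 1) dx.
- 2 \cosh{\left(1 \right)}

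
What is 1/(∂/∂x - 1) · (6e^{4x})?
2 e^{4 x}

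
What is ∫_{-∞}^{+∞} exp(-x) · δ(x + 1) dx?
e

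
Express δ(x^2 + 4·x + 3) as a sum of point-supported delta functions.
\frac{\delta(x + 3) + \delta(x + 1)}{2}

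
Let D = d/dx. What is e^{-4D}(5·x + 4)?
5 x - 16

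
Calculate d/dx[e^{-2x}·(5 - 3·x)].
\left(6 x - 13\right) e^{- 2 x}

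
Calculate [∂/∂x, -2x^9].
- 18 x^{8}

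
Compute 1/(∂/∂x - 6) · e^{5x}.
- e^{5 x}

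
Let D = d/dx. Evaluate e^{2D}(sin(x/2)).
\sin{\left(\frac{x}{2} + 1 \right)}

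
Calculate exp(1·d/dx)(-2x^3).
- 2 x^{3} - 6 x^{2} - 6 x - 2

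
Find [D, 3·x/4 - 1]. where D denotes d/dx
\frac{3}{4}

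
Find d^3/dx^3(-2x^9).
- 1008 x^{6}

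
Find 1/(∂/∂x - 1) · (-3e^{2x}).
- 3 e^{2 x}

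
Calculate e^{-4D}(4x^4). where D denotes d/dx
4 x^{4} - 64 x^{3} + 384 x^{2} - 1024 x + 1024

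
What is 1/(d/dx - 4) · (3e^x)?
- e^{x}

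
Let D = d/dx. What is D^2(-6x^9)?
- 432 x^{7}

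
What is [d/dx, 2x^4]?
8 x^{3}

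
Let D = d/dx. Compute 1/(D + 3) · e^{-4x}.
- e^{- 4 x}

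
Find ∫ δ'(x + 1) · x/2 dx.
- \frac{1}{2}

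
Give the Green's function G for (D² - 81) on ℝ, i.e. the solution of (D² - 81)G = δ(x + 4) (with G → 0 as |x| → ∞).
-\frac{e^{-9|x + 4|}}{18}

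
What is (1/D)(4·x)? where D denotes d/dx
2 x^{2}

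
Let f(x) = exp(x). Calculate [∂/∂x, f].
e^{x}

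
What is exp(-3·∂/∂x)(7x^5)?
7 x^{5} - 105 x^{4} + 630 x^{3} - 1890 x^{2} + 2835 x - 1701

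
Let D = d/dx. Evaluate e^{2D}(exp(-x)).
e^{- x - 2}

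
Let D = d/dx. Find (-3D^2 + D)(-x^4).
4 x^{2} \left(9 - x\right)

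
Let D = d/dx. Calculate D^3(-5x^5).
- 300 x^{2}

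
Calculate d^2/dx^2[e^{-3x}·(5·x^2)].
5 \left(9 x^{2} - 12 x + 2\right) e^{- 3 x}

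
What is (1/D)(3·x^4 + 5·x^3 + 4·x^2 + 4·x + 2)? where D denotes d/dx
\frac{3 x^{5}}{5} + \frac{5 x^{4}}{4} + \frac{4 x^{3}}{3} + 2 x^{2} + 2 x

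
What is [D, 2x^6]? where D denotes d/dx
12 x^{5}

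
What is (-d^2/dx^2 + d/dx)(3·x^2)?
6 x - 6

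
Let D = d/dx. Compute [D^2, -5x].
-10D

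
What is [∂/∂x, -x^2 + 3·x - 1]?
3 - 2 x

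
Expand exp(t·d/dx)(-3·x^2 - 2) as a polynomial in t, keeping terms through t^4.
- 3 t^{2} - 6 t x - 3 x^{2} - 2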